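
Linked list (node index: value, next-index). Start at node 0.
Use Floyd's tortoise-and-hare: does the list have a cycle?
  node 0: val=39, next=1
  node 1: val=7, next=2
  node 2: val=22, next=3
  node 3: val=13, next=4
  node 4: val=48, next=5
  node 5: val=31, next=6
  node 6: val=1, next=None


Floyd's tortoise (slow, +1) and hare (fast, +2):
  init: slow=0, fast=0
  step 1: slow=1, fast=2
  step 2: slow=2, fast=4
  step 3: slow=3, fast=6
  step 4: fast -> None, no cycle

Cycle: no


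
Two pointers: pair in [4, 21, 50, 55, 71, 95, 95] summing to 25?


lo=0(4)+hi=6(95)=99
lo=0(4)+hi=5(95)=99
lo=0(4)+hi=4(71)=75
lo=0(4)+hi=3(55)=59
lo=0(4)+hi=2(50)=54
lo=0(4)+hi=1(21)=25

Yes: 4+21=25


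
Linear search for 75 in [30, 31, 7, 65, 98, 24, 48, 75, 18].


i=0: 30!=75
i=1: 31!=75
i=2: 7!=75
i=3: 65!=75
i=4: 98!=75
i=5: 24!=75
i=6: 48!=75
i=7: 75==75 found!

Found at 7, 8 comps


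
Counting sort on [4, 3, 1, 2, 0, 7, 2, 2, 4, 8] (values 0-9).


Input: [4, 3, 1, 2, 0, 7, 2, 2, 4, 8]
Counts: [1, 1, 3, 1, 2, 0, 0, 1, 1, 0]

Sorted: [0, 1, 2, 2, 2, 3, 4, 4, 7, 8]


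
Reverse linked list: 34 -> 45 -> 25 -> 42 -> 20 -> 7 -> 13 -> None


Step 1: curr=34, set curr.next=prev(None) | reversed so far: 34
Step 2: curr=45, set curr.next=prev(34) | reversed so far: 45 -> 34
Step 3: curr=25, set curr.next=prev(45) | reversed so far: 25 -> 45 -> 34
Step 4: curr=42, set curr.next=prev(25) | reversed so far: 42 -> 25 -> 45 -> 34
Step 5: curr=20, set curr.next=prev(42) | reversed so far: 20 -> 42 -> 25 -> 45 -> 34
Step 6: curr=7, set curr.next=prev(20) | reversed so far: 7 -> 20 -> 42 -> 25 -> 45 -> 34
Step 7: curr=13, set curr.next=prev(7) | reversed so far: 13 -> 7 -> 20 -> 42 -> 25 -> 45 -> 34

13 -> 7 -> 20 -> 42 -> 25 -> 45 -> 34 -> None


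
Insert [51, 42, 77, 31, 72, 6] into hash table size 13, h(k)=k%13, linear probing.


Insert 51: h=12 -> slot 12
Insert 42: h=3 -> slot 3
Insert 77: h=12, 1 probes -> slot 0
Insert 31: h=5 -> slot 5
Insert 72: h=7 -> slot 7
Insert 6: h=6 -> slot 6

Table: [77, None, None, 42, None, 31, 6, 72, None, None, None, None, 51]


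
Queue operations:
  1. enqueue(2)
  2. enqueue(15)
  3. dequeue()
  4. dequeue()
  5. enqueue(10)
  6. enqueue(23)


enqueue(2) -> [2]
enqueue(15) -> [2, 15]
dequeue()->2, [15]
dequeue()->15, []
enqueue(10) -> [10]
enqueue(23) -> [10, 23]

Final queue: [10, 23]


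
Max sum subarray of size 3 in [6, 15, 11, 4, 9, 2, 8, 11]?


[0:3]: 32
[1:4]: 30
[2:5]: 24
[3:6]: 15
[4:7]: 19
[5:8]: 21

Max: 32 at [0:3]


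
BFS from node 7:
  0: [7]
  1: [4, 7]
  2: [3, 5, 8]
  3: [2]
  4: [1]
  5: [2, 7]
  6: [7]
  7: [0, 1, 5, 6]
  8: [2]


Visit 7, enqueue [0, 1, 5, 6]
Visit 0, enqueue []
Visit 1, enqueue [4]
Visit 5, enqueue [2]
Visit 6, enqueue []
Visit 4, enqueue []
Visit 2, enqueue [3, 8]
Visit 3, enqueue []
Visit 8, enqueue []

BFS order: [7, 0, 1, 5, 6, 4, 2, 3, 8]


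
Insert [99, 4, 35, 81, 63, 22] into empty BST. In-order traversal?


Insert 99: root
Insert 4: L from 99
Insert 35: L from 99 -> R from 4
Insert 81: L from 99 -> R from 4 -> R from 35
Insert 63: L from 99 -> R from 4 -> R from 35 -> L from 81
Insert 22: L from 99 -> R from 4 -> L from 35

In-order: [4, 22, 35, 63, 81, 99]


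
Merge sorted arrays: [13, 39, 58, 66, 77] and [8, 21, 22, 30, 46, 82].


Take 8 from B
Take 13 from A
Take 21 from B
Take 22 from B
Take 30 from B
Take 39 from A
Take 46 from B
Take 58 from A
Take 66 from A
Take 77 from A

Merged: [8, 13, 21, 22, 30, 39, 46, 58, 66, 77, 82]


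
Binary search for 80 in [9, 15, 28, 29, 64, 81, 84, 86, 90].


Step 1: lo=0, hi=8, mid=4, val=64
Step 2: lo=5, hi=8, mid=6, val=84
Step 3: lo=5, hi=5, mid=5, val=81

Not found


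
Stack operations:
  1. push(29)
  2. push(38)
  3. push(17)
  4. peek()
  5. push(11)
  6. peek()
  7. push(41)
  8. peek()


push(29) -> [29]
push(38) -> [29, 38]
push(17) -> [29, 38, 17]
peek()->17
push(11) -> [29, 38, 17, 11]
peek()->11
push(41) -> [29, 38, 17, 11, 41]
peek()->41

Final stack: [29, 38, 17, 11, 41]


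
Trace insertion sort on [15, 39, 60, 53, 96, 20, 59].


Initial: [15, 39, 60, 53, 96, 20, 59]
Insert 39: [15, 39, 60, 53, 96, 20, 59]
Insert 60: [15, 39, 60, 53, 96, 20, 59]
Insert 53: [15, 39, 53, 60, 96, 20, 59]
Insert 96: [15, 39, 53, 60, 96, 20, 59]
Insert 20: [15, 20, 39, 53, 60, 96, 59]
Insert 59: [15, 20, 39, 53, 59, 60, 96]

Sorted: [15, 20, 39, 53, 59, 60, 96]


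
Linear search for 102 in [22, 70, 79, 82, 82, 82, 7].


i=0: 22!=102
i=1: 70!=102
i=2: 79!=102
i=3: 82!=102
i=4: 82!=102
i=5: 82!=102
i=6: 7!=102

Not found, 7 comps


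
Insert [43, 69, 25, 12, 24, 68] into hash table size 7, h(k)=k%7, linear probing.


Insert 43: h=1 -> slot 1
Insert 69: h=6 -> slot 6
Insert 25: h=4 -> slot 4
Insert 12: h=5 -> slot 5
Insert 24: h=3 -> slot 3
Insert 68: h=5, 2 probes -> slot 0

Table: [68, 43, None, 24, 25, 12, 69]


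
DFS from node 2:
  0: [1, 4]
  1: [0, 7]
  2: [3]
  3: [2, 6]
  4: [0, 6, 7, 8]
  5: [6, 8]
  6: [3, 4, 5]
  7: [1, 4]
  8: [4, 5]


Visit 2, push [3]
Visit 3, push [6]
Visit 6, push [5, 4]
Visit 4, push [8, 7, 0]
Visit 0, push [1]
Visit 1, push [7]
Visit 7, push []
Visit 8, push [5]
Visit 5, push []

DFS order: [2, 3, 6, 4, 0, 1, 7, 8, 5]


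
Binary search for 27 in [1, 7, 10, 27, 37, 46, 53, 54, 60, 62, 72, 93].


Step 1: lo=0, hi=11, mid=5, val=46
Step 2: lo=0, hi=4, mid=2, val=10
Step 3: lo=3, hi=4, mid=3, val=27

Found at index 3


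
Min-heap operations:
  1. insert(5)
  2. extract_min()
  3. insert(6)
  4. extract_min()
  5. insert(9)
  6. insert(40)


insert(5) -> [5]
extract_min()->5, []
insert(6) -> [6]
extract_min()->6, []
insert(9) -> [9]
insert(40) -> [9, 40]

Final heap: [9, 40]


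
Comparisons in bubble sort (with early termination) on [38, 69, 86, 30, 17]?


Algorithm: bubble sort (with early termination)
Input: [38, 69, 86, 30, 17]
Sorted: [17, 30, 38, 69, 86]

10


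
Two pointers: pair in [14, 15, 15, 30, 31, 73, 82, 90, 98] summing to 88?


lo=0(14)+hi=8(98)=112
lo=0(14)+hi=7(90)=104
lo=0(14)+hi=6(82)=96
lo=0(14)+hi=5(73)=87
lo=1(15)+hi=5(73)=88

Yes: 15+73=88


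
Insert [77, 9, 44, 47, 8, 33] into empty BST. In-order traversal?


Insert 77: root
Insert 9: L from 77
Insert 44: L from 77 -> R from 9
Insert 47: L from 77 -> R from 9 -> R from 44
Insert 8: L from 77 -> L from 9
Insert 33: L from 77 -> R from 9 -> L from 44

In-order: [8, 9, 33, 44, 47, 77]


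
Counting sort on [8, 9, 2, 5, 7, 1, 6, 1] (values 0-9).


Input: [8, 9, 2, 5, 7, 1, 6, 1]
Counts: [0, 2, 1, 0, 0, 1, 1, 1, 1, 1]

Sorted: [1, 1, 2, 5, 6, 7, 8, 9]


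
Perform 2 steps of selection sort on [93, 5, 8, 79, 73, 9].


Initial: [93, 5, 8, 79, 73, 9]
Step 1: min=5 at 1
  Swap: [5, 93, 8, 79, 73, 9]
Step 2: min=8 at 2
  Swap: [5, 8, 93, 79, 73, 9]

After 2 steps: [5, 8, 93, 79, 73, 9]


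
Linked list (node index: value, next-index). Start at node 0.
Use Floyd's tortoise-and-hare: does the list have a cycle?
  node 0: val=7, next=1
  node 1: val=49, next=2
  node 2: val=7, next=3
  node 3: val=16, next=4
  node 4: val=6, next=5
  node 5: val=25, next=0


Floyd's tortoise (slow, +1) and hare (fast, +2):
  init: slow=0, fast=0
  step 1: slow=1, fast=2
  step 2: slow=2, fast=4
  step 3: slow=3, fast=0
  step 4: slow=4, fast=2
  step 5: slow=5, fast=4
  step 6: slow=0, fast=0
  slow == fast at node 0: cycle detected

Cycle: yes


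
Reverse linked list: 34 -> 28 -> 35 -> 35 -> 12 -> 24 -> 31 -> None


Step 1: curr=34, set curr.next=prev(None) | reversed so far: 34
Step 2: curr=28, set curr.next=prev(34) | reversed so far: 28 -> 34
Step 3: curr=35, set curr.next=prev(28) | reversed so far: 35 -> 28 -> 34
Step 4: curr=35, set curr.next=prev(35) | reversed so far: 35 -> 35 -> 28 -> 34
Step 5: curr=12, set curr.next=prev(35) | reversed so far: 12 -> 35 -> 35 -> 28 -> 34
Step 6: curr=24, set curr.next=prev(12) | reversed so far: 24 -> 12 -> 35 -> 35 -> 28 -> 34
Step 7: curr=31, set curr.next=prev(24) | reversed so far: 31 -> 24 -> 12 -> 35 -> 35 -> 28 -> 34

31 -> 24 -> 12 -> 35 -> 35 -> 28 -> 34 -> None


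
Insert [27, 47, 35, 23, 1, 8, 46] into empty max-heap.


Insert 27: [27]
Insert 47: [47, 27]
Insert 35: [47, 27, 35]
Insert 23: [47, 27, 35, 23]
Insert 1: [47, 27, 35, 23, 1]
Insert 8: [47, 27, 35, 23, 1, 8]
Insert 46: [47, 27, 46, 23, 1, 8, 35]

Final heap: [47, 27, 46, 23, 1, 8, 35]


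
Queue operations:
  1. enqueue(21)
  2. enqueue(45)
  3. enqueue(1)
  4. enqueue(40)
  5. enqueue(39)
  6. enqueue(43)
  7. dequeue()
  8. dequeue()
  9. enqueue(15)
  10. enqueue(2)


enqueue(21) -> [21]
enqueue(45) -> [21, 45]
enqueue(1) -> [21, 45, 1]
enqueue(40) -> [21, 45, 1, 40]
enqueue(39) -> [21, 45, 1, 40, 39]
enqueue(43) -> [21, 45, 1, 40, 39, 43]
dequeue()->21, [45, 1, 40, 39, 43]
dequeue()->45, [1, 40, 39, 43]
enqueue(15) -> [1, 40, 39, 43, 15]
enqueue(2) -> [1, 40, 39, 43, 15, 2]

Final queue: [1, 40, 39, 43, 15, 2]


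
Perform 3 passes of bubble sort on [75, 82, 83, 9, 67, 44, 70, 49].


Initial: [75, 82, 83, 9, 67, 44, 70, 49]
Pass 1: [75, 82, 9, 67, 44, 70, 49, 83] (5 swaps)
Pass 2: [75, 9, 67, 44, 70, 49, 82, 83] (5 swaps)
Pass 3: [9, 67, 44, 70, 49, 75, 82, 83] (5 swaps)

After 3 passes: [9, 67, 44, 70, 49, 75, 82, 83]


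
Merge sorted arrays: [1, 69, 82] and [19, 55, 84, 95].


Take 1 from A
Take 19 from B
Take 55 from B
Take 69 from A
Take 82 from A

Merged: [1, 19, 55, 69, 82, 84, 95]


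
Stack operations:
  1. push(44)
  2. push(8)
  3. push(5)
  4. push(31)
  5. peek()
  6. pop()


push(44) -> [44]
push(8) -> [44, 8]
push(5) -> [44, 8, 5]
push(31) -> [44, 8, 5, 31]
peek()->31
pop()->31, [44, 8, 5]

Final stack: [44, 8, 5]


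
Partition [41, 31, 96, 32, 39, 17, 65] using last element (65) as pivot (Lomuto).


Pivot: 65
  41 <= 65: advance i (no swap)
  31 <= 65: advance i (no swap)
  32 <= 65: swap -> [41, 31, 32, 96, 39, 17, 65]
  39 <= 65: swap -> [41, 31, 32, 39, 96, 17, 65]
  17 <= 65: swap -> [41, 31, 32, 39, 17, 96, 65]
Place pivot at 5: [41, 31, 32, 39, 17, 65, 96]

Partitioned: [41, 31, 32, 39, 17, 65, 96]


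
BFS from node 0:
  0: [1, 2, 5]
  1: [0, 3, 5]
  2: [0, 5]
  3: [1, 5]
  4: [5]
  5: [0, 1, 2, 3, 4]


Visit 0, enqueue [1, 2, 5]
Visit 1, enqueue [3]
Visit 2, enqueue []
Visit 5, enqueue [4]
Visit 3, enqueue []
Visit 4, enqueue []

BFS order: [0, 1, 2, 5, 3, 4]


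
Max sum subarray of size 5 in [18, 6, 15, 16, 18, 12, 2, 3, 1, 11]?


[0:5]: 73
[1:6]: 67
[2:7]: 63
[3:8]: 51
[4:9]: 36
[5:10]: 29

Max: 73 at [0:5]


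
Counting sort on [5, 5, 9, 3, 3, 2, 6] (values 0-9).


Input: [5, 5, 9, 3, 3, 2, 6]
Counts: [0, 0, 1, 2, 0, 2, 1, 0, 0, 1]

Sorted: [2, 3, 3, 5, 5, 6, 9]


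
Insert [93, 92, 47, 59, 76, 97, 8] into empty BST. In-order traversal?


Insert 93: root
Insert 92: L from 93
Insert 47: L from 93 -> L from 92
Insert 59: L from 93 -> L from 92 -> R from 47
Insert 76: L from 93 -> L from 92 -> R from 47 -> R from 59
Insert 97: R from 93
Insert 8: L from 93 -> L from 92 -> L from 47

In-order: [8, 47, 59, 76, 92, 93, 97]


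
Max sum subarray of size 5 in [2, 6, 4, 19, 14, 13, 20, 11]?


[0:5]: 45
[1:6]: 56
[2:7]: 70
[3:8]: 77

Max: 77 at [3:8]


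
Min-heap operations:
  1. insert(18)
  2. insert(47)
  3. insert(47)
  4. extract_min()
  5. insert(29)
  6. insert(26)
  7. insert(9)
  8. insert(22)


insert(18) -> [18]
insert(47) -> [18, 47]
insert(47) -> [18, 47, 47]
extract_min()->18, [47, 47]
insert(29) -> [29, 47, 47]
insert(26) -> [26, 29, 47, 47]
insert(9) -> [9, 26, 47, 47, 29]
insert(22) -> [9, 26, 22, 47, 29, 47]

Final heap: [9, 26, 22, 47, 29, 47]


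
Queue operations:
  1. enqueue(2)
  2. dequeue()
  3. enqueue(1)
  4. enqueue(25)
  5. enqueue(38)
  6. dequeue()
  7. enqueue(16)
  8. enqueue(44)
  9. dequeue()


enqueue(2) -> [2]
dequeue()->2, []
enqueue(1) -> [1]
enqueue(25) -> [1, 25]
enqueue(38) -> [1, 25, 38]
dequeue()->1, [25, 38]
enqueue(16) -> [25, 38, 16]
enqueue(44) -> [25, 38, 16, 44]
dequeue()->25, [38, 16, 44]

Final queue: [38, 16, 44]


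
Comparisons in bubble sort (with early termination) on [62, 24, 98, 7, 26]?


Algorithm: bubble sort (with early termination)
Input: [62, 24, 98, 7, 26]
Sorted: [7, 24, 26, 62, 98]

10


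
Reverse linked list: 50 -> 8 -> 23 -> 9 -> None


Step 1: curr=50, set curr.next=prev(None) | reversed so far: 50
Step 2: curr=8, set curr.next=prev(50) | reversed so far: 8 -> 50
Step 3: curr=23, set curr.next=prev(8) | reversed so far: 23 -> 8 -> 50
Step 4: curr=9, set curr.next=prev(23) | reversed so far: 9 -> 23 -> 8 -> 50

9 -> 23 -> 8 -> 50 -> None


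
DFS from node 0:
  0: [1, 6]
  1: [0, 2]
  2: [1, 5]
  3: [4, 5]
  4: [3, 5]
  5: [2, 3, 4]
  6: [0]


Visit 0, push [6, 1]
Visit 1, push [2]
Visit 2, push [5]
Visit 5, push [4, 3]
Visit 3, push [4]
Visit 4, push []
Visit 6, push []

DFS order: [0, 1, 2, 5, 3, 4, 6]


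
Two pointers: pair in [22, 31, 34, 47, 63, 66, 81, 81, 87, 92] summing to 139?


lo=0(22)+hi=9(92)=114
lo=1(31)+hi=9(92)=123
lo=2(34)+hi=9(92)=126
lo=3(47)+hi=9(92)=139

Yes: 47+92=139


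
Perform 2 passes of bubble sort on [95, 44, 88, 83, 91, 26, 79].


Initial: [95, 44, 88, 83, 91, 26, 79]
Pass 1: [44, 88, 83, 91, 26, 79, 95] (6 swaps)
Pass 2: [44, 83, 88, 26, 79, 91, 95] (3 swaps)

After 2 passes: [44, 83, 88, 26, 79, 91, 95]


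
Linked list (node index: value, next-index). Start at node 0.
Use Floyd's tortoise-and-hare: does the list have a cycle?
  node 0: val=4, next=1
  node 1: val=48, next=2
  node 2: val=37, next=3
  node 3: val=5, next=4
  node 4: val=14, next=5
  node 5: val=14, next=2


Floyd's tortoise (slow, +1) and hare (fast, +2):
  init: slow=0, fast=0
  step 1: slow=1, fast=2
  step 2: slow=2, fast=4
  step 3: slow=3, fast=2
  step 4: slow=4, fast=4
  slow == fast at node 4: cycle detected

Cycle: yes


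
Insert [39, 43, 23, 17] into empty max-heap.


Insert 39: [39]
Insert 43: [43, 39]
Insert 23: [43, 39, 23]
Insert 17: [43, 39, 23, 17]

Final heap: [43, 39, 23, 17]


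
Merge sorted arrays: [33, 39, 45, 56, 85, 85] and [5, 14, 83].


Take 5 from B
Take 14 from B
Take 33 from A
Take 39 from A
Take 45 from A
Take 56 from A
Take 83 from B

Merged: [5, 14, 33, 39, 45, 56, 83, 85, 85]


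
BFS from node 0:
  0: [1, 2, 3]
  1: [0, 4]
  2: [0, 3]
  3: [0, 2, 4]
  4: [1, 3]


Visit 0, enqueue [1, 2, 3]
Visit 1, enqueue [4]
Visit 2, enqueue []
Visit 3, enqueue []
Visit 4, enqueue []

BFS order: [0, 1, 2, 3, 4]


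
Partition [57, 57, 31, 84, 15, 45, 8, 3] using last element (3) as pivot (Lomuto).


Pivot: 3
Place pivot at 0: [3, 57, 31, 84, 15, 45, 8, 57]

Partitioned: [3, 57, 31, 84, 15, 45, 8, 57]


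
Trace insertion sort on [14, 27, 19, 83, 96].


Initial: [14, 27, 19, 83, 96]
Insert 27: [14, 27, 19, 83, 96]
Insert 19: [14, 19, 27, 83, 96]
Insert 83: [14, 19, 27, 83, 96]
Insert 96: [14, 19, 27, 83, 96]

Sorted: [14, 19, 27, 83, 96]


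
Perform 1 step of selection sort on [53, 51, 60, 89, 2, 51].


Initial: [53, 51, 60, 89, 2, 51]
Step 1: min=2 at 4
  Swap: [2, 51, 60, 89, 53, 51]

After 1 step: [2, 51, 60, 89, 53, 51]


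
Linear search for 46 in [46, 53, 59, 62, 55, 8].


i=0: 46==46 found!

Found at 0, 1 comps


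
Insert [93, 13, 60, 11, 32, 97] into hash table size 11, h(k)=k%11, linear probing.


Insert 93: h=5 -> slot 5
Insert 13: h=2 -> slot 2
Insert 60: h=5, 1 probes -> slot 6
Insert 11: h=0 -> slot 0
Insert 32: h=10 -> slot 10
Insert 97: h=9 -> slot 9

Table: [11, None, 13, None, None, 93, 60, None, None, 97, 32]


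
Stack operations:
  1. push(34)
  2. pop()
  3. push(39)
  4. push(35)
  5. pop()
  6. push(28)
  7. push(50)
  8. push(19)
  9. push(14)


push(34) -> [34]
pop()->34, []
push(39) -> [39]
push(35) -> [39, 35]
pop()->35, [39]
push(28) -> [39, 28]
push(50) -> [39, 28, 50]
push(19) -> [39, 28, 50, 19]
push(14) -> [39, 28, 50, 19, 14]

Final stack: [39, 28, 50, 19, 14]


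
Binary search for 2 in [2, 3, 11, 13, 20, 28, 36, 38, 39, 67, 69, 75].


Step 1: lo=0, hi=11, mid=5, val=28
Step 2: lo=0, hi=4, mid=2, val=11
Step 3: lo=0, hi=1, mid=0, val=2

Found at index 0


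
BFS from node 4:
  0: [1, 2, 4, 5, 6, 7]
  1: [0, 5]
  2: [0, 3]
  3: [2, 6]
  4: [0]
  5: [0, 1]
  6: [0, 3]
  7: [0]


Visit 4, enqueue [0]
Visit 0, enqueue [1, 2, 5, 6, 7]
Visit 1, enqueue []
Visit 2, enqueue [3]
Visit 5, enqueue []
Visit 6, enqueue []
Visit 7, enqueue []
Visit 3, enqueue []

BFS order: [4, 0, 1, 2, 5, 6, 7, 3]


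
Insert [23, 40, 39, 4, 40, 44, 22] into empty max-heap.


Insert 23: [23]
Insert 40: [40, 23]
Insert 39: [40, 23, 39]
Insert 4: [40, 23, 39, 4]
Insert 40: [40, 40, 39, 4, 23]
Insert 44: [44, 40, 40, 4, 23, 39]
Insert 22: [44, 40, 40, 4, 23, 39, 22]

Final heap: [44, 40, 40, 4, 23, 39, 22]


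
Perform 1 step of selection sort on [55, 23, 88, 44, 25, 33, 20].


Initial: [55, 23, 88, 44, 25, 33, 20]
Step 1: min=20 at 6
  Swap: [20, 23, 88, 44, 25, 33, 55]

After 1 step: [20, 23, 88, 44, 25, 33, 55]


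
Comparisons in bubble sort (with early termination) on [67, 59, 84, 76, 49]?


Algorithm: bubble sort (with early termination)
Input: [67, 59, 84, 76, 49]
Sorted: [49, 59, 67, 76, 84]

10


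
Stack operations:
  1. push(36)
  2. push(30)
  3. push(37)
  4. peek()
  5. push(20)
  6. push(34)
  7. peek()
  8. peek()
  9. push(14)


push(36) -> [36]
push(30) -> [36, 30]
push(37) -> [36, 30, 37]
peek()->37
push(20) -> [36, 30, 37, 20]
push(34) -> [36, 30, 37, 20, 34]
peek()->34
peek()->34
push(14) -> [36, 30, 37, 20, 34, 14]

Final stack: [36, 30, 37, 20, 34, 14]


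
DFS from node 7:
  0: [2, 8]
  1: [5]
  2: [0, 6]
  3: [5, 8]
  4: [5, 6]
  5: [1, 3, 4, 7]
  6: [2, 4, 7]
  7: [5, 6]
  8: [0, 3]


Visit 7, push [6, 5]
Visit 5, push [4, 3, 1]
Visit 1, push []
Visit 3, push [8]
Visit 8, push [0]
Visit 0, push [2]
Visit 2, push [6]
Visit 6, push [4]
Visit 4, push []

DFS order: [7, 5, 1, 3, 8, 0, 2, 6, 4]


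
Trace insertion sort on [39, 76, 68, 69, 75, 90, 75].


Initial: [39, 76, 68, 69, 75, 90, 75]
Insert 76: [39, 76, 68, 69, 75, 90, 75]
Insert 68: [39, 68, 76, 69, 75, 90, 75]
Insert 69: [39, 68, 69, 76, 75, 90, 75]
Insert 75: [39, 68, 69, 75, 76, 90, 75]
Insert 90: [39, 68, 69, 75, 76, 90, 75]
Insert 75: [39, 68, 69, 75, 75, 76, 90]

Sorted: [39, 68, 69, 75, 75, 76, 90]


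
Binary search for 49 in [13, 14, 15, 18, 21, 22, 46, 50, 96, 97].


Step 1: lo=0, hi=9, mid=4, val=21
Step 2: lo=5, hi=9, mid=7, val=50
Step 3: lo=5, hi=6, mid=5, val=22
Step 4: lo=6, hi=6, mid=6, val=46

Not found


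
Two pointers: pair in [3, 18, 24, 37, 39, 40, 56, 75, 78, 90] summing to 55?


lo=0(3)+hi=9(90)=93
lo=0(3)+hi=8(78)=81
lo=0(3)+hi=7(75)=78
lo=0(3)+hi=6(56)=59
lo=0(3)+hi=5(40)=43
lo=1(18)+hi=5(40)=58
lo=1(18)+hi=4(39)=57
lo=1(18)+hi=3(37)=55

Yes: 18+37=55


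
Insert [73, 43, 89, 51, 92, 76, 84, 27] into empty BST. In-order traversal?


Insert 73: root
Insert 43: L from 73
Insert 89: R from 73
Insert 51: L from 73 -> R from 43
Insert 92: R from 73 -> R from 89
Insert 76: R from 73 -> L from 89
Insert 84: R from 73 -> L from 89 -> R from 76
Insert 27: L from 73 -> L from 43

In-order: [27, 43, 51, 73, 76, 84, 89, 92]


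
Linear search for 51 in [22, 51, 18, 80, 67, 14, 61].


i=0: 22!=51
i=1: 51==51 found!

Found at 1, 2 comps


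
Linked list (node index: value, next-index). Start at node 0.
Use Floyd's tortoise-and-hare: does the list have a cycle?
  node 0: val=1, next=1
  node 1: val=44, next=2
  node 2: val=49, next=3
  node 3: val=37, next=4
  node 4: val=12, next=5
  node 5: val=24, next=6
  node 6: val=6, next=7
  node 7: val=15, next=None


Floyd's tortoise (slow, +1) and hare (fast, +2):
  init: slow=0, fast=0
  step 1: slow=1, fast=2
  step 2: slow=2, fast=4
  step 3: slow=3, fast=6
  step 4: fast 6->7->None, no cycle

Cycle: no


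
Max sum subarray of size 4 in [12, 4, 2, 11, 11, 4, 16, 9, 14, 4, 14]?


[0:4]: 29
[1:5]: 28
[2:6]: 28
[3:7]: 42
[4:8]: 40
[5:9]: 43
[6:10]: 43
[7:11]: 41

Max: 43 at [5:9]


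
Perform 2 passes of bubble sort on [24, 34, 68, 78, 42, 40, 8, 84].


Initial: [24, 34, 68, 78, 42, 40, 8, 84]
Pass 1: [24, 34, 68, 42, 40, 8, 78, 84] (3 swaps)
Pass 2: [24, 34, 42, 40, 8, 68, 78, 84] (3 swaps)

After 2 passes: [24, 34, 42, 40, 8, 68, 78, 84]


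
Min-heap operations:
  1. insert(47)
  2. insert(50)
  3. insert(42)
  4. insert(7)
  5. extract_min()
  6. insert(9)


insert(47) -> [47]
insert(50) -> [47, 50]
insert(42) -> [42, 50, 47]
insert(7) -> [7, 42, 47, 50]
extract_min()->7, [42, 50, 47]
insert(9) -> [9, 42, 47, 50]

Final heap: [9, 42, 47, 50]


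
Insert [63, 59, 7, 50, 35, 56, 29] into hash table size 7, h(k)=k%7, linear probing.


Insert 63: h=0 -> slot 0
Insert 59: h=3 -> slot 3
Insert 7: h=0, 1 probes -> slot 1
Insert 50: h=1, 1 probes -> slot 2
Insert 35: h=0, 4 probes -> slot 4
Insert 56: h=0, 5 probes -> slot 5
Insert 29: h=1, 5 probes -> slot 6

Table: [63, 7, 50, 59, 35, 56, 29]


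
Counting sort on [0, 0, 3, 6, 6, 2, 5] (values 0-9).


Input: [0, 0, 3, 6, 6, 2, 5]
Counts: [2, 0, 1, 1, 0, 1, 2, 0, 0, 0]

Sorted: [0, 0, 2, 3, 5, 6, 6]


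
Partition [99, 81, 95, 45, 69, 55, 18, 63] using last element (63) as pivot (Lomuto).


Pivot: 63
  45 <= 63: swap -> [45, 81, 95, 99, 69, 55, 18, 63]
  55 <= 63: swap -> [45, 55, 95, 99, 69, 81, 18, 63]
  18 <= 63: swap -> [45, 55, 18, 99, 69, 81, 95, 63]
Place pivot at 3: [45, 55, 18, 63, 69, 81, 95, 99]

Partitioned: [45, 55, 18, 63, 69, 81, 95, 99]


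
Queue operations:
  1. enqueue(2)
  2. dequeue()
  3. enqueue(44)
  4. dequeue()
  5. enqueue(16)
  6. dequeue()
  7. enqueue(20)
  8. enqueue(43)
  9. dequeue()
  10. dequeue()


enqueue(2) -> [2]
dequeue()->2, []
enqueue(44) -> [44]
dequeue()->44, []
enqueue(16) -> [16]
dequeue()->16, []
enqueue(20) -> [20]
enqueue(43) -> [20, 43]
dequeue()->20, [43]
dequeue()->43, []

Final queue: []


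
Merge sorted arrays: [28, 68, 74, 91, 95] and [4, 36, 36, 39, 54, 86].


Take 4 from B
Take 28 from A
Take 36 from B
Take 36 from B
Take 39 from B
Take 54 from B
Take 68 from A
Take 74 from A
Take 86 from B

Merged: [4, 28, 36, 36, 39, 54, 68, 74, 86, 91, 95]


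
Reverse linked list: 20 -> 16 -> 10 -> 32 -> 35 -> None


Step 1: curr=20, set curr.next=prev(None) | reversed so far: 20
Step 2: curr=16, set curr.next=prev(20) | reversed so far: 16 -> 20
Step 3: curr=10, set curr.next=prev(16) | reversed so far: 10 -> 16 -> 20
Step 4: curr=32, set curr.next=prev(10) | reversed so far: 32 -> 10 -> 16 -> 20
Step 5: curr=35, set curr.next=prev(32) | reversed so far: 35 -> 32 -> 10 -> 16 -> 20

35 -> 32 -> 10 -> 16 -> 20 -> None


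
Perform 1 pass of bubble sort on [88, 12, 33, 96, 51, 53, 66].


Initial: [88, 12, 33, 96, 51, 53, 66]
Pass 1: [12, 33, 88, 51, 53, 66, 96] (5 swaps)

After 1 pass: [12, 33, 88, 51, 53, 66, 96]


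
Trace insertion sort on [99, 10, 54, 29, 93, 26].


Initial: [99, 10, 54, 29, 93, 26]
Insert 10: [10, 99, 54, 29, 93, 26]
Insert 54: [10, 54, 99, 29, 93, 26]
Insert 29: [10, 29, 54, 99, 93, 26]
Insert 93: [10, 29, 54, 93, 99, 26]
Insert 26: [10, 26, 29, 54, 93, 99]

Sorted: [10, 26, 29, 54, 93, 99]


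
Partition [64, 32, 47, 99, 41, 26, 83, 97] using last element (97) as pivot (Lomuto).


Pivot: 97
  64 <= 97: advance i (no swap)
  32 <= 97: advance i (no swap)
  47 <= 97: advance i (no swap)
  41 <= 97: swap -> [64, 32, 47, 41, 99, 26, 83, 97]
  26 <= 97: swap -> [64, 32, 47, 41, 26, 99, 83, 97]
  83 <= 97: swap -> [64, 32, 47, 41, 26, 83, 99, 97]
Place pivot at 6: [64, 32, 47, 41, 26, 83, 97, 99]

Partitioned: [64, 32, 47, 41, 26, 83, 97, 99]


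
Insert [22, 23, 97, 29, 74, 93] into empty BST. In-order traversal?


Insert 22: root
Insert 23: R from 22
Insert 97: R from 22 -> R from 23
Insert 29: R from 22 -> R from 23 -> L from 97
Insert 74: R from 22 -> R from 23 -> L from 97 -> R from 29
Insert 93: R from 22 -> R from 23 -> L from 97 -> R from 29 -> R from 74

In-order: [22, 23, 29, 74, 93, 97]


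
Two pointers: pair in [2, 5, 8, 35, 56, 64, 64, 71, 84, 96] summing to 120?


lo=0(2)+hi=9(96)=98
lo=1(5)+hi=9(96)=101
lo=2(8)+hi=9(96)=104
lo=3(35)+hi=9(96)=131
lo=3(35)+hi=8(84)=119
lo=4(56)+hi=8(84)=140
lo=4(56)+hi=7(71)=127
lo=4(56)+hi=6(64)=120

Yes: 56+64=120


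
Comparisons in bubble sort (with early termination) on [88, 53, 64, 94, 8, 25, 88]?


Algorithm: bubble sort (with early termination)
Input: [88, 53, 64, 94, 8, 25, 88]
Sorted: [8, 25, 53, 64, 88, 88, 94]

20


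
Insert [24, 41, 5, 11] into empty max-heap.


Insert 24: [24]
Insert 41: [41, 24]
Insert 5: [41, 24, 5]
Insert 11: [41, 24, 5, 11]

Final heap: [41, 24, 5, 11]


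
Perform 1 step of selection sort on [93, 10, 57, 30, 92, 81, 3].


Initial: [93, 10, 57, 30, 92, 81, 3]
Step 1: min=3 at 6
  Swap: [3, 10, 57, 30, 92, 81, 93]

After 1 step: [3, 10, 57, 30, 92, 81, 93]


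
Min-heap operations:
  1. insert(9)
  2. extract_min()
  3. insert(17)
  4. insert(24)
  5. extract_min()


insert(9) -> [9]
extract_min()->9, []
insert(17) -> [17]
insert(24) -> [17, 24]
extract_min()->17, [24]

Final heap: [24]


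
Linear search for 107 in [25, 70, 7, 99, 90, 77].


i=0: 25!=107
i=1: 70!=107
i=2: 7!=107
i=3: 99!=107
i=4: 90!=107
i=5: 77!=107

Not found, 6 comps


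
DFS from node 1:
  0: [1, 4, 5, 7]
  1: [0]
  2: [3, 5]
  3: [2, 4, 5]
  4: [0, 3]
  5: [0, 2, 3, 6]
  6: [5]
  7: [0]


Visit 1, push [0]
Visit 0, push [7, 5, 4]
Visit 4, push [3]
Visit 3, push [5, 2]
Visit 2, push [5]
Visit 5, push [6]
Visit 6, push []
Visit 7, push []

DFS order: [1, 0, 4, 3, 2, 5, 6, 7]


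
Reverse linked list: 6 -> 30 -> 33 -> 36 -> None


Step 1: curr=6, set curr.next=prev(None) | reversed so far: 6
Step 2: curr=30, set curr.next=prev(6) | reversed so far: 30 -> 6
Step 3: curr=33, set curr.next=prev(30) | reversed so far: 33 -> 30 -> 6
Step 4: curr=36, set curr.next=prev(33) | reversed so far: 36 -> 33 -> 30 -> 6

36 -> 33 -> 30 -> 6 -> None


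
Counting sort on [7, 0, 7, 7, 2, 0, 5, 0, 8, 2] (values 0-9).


Input: [7, 0, 7, 7, 2, 0, 5, 0, 8, 2]
Counts: [3, 0, 2, 0, 0, 1, 0, 3, 1, 0]

Sorted: [0, 0, 0, 2, 2, 5, 7, 7, 7, 8]


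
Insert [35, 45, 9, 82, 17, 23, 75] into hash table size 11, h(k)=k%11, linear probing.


Insert 35: h=2 -> slot 2
Insert 45: h=1 -> slot 1
Insert 9: h=9 -> slot 9
Insert 82: h=5 -> slot 5
Insert 17: h=6 -> slot 6
Insert 23: h=1, 2 probes -> slot 3
Insert 75: h=9, 1 probes -> slot 10

Table: [None, 45, 35, 23, None, 82, 17, None, None, 9, 75]


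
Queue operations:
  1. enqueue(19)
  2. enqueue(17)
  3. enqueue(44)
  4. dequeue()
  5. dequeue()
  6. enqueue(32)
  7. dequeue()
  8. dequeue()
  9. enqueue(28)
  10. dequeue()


enqueue(19) -> [19]
enqueue(17) -> [19, 17]
enqueue(44) -> [19, 17, 44]
dequeue()->19, [17, 44]
dequeue()->17, [44]
enqueue(32) -> [44, 32]
dequeue()->44, [32]
dequeue()->32, []
enqueue(28) -> [28]
dequeue()->28, []

Final queue: []


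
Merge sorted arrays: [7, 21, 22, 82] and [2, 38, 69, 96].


Take 2 from B
Take 7 from A
Take 21 from A
Take 22 from A
Take 38 from B
Take 69 from B
Take 82 from A

Merged: [2, 7, 21, 22, 38, 69, 82, 96]


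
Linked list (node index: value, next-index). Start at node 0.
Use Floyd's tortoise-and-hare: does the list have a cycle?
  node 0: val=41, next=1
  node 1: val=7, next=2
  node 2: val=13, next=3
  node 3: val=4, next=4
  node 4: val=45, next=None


Floyd's tortoise (slow, +1) and hare (fast, +2):
  init: slow=0, fast=0
  step 1: slow=1, fast=2
  step 2: slow=2, fast=4
  step 3: fast -> None, no cycle

Cycle: no


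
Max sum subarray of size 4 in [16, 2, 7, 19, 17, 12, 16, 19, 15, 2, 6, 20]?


[0:4]: 44
[1:5]: 45
[2:6]: 55
[3:7]: 64
[4:8]: 64
[5:9]: 62
[6:10]: 52
[7:11]: 42
[8:12]: 43

Max: 64 at [3:7]


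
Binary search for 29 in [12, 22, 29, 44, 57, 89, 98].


Step 1: lo=0, hi=6, mid=3, val=44
Step 2: lo=0, hi=2, mid=1, val=22
Step 3: lo=2, hi=2, mid=2, val=29

Found at index 2


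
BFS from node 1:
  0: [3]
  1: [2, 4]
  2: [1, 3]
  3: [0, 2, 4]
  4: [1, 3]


Visit 1, enqueue [2, 4]
Visit 2, enqueue [3]
Visit 4, enqueue []
Visit 3, enqueue [0]
Visit 0, enqueue []

BFS order: [1, 2, 4, 3, 0]


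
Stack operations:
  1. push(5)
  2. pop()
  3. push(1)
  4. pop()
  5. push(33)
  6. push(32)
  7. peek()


push(5) -> [5]
pop()->5, []
push(1) -> [1]
pop()->1, []
push(33) -> [33]
push(32) -> [33, 32]
peek()->32

Final stack: [33, 32]


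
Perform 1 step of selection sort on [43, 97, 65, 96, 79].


Initial: [43, 97, 65, 96, 79]
Step 1: min=43 at 0
  Swap: [43, 97, 65, 96, 79]

After 1 step: [43, 97, 65, 96, 79]


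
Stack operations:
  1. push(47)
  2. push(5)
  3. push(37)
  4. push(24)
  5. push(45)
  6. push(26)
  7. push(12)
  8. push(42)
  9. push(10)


push(47) -> [47]
push(5) -> [47, 5]
push(37) -> [47, 5, 37]
push(24) -> [47, 5, 37, 24]
push(45) -> [47, 5, 37, 24, 45]
push(26) -> [47, 5, 37, 24, 45, 26]
push(12) -> [47, 5, 37, 24, 45, 26, 12]
push(42) -> [47, 5, 37, 24, 45, 26, 12, 42]
push(10) -> [47, 5, 37, 24, 45, 26, 12, 42, 10]

Final stack: [47, 5, 37, 24, 45, 26, 12, 42, 10]


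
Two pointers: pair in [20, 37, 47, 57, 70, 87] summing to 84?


lo=0(20)+hi=5(87)=107
lo=0(20)+hi=4(70)=90
lo=0(20)+hi=3(57)=77
lo=1(37)+hi=3(57)=94
lo=1(37)+hi=2(47)=84

Yes: 37+47=84


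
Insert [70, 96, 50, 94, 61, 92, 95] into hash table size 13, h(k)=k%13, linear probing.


Insert 70: h=5 -> slot 5
Insert 96: h=5, 1 probes -> slot 6
Insert 50: h=11 -> slot 11
Insert 94: h=3 -> slot 3
Insert 61: h=9 -> slot 9
Insert 92: h=1 -> slot 1
Insert 95: h=4 -> slot 4

Table: [None, 92, None, 94, 95, 70, 96, None, None, 61, None, 50, None]


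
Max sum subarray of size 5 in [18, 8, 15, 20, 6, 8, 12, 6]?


[0:5]: 67
[1:6]: 57
[2:7]: 61
[3:8]: 52

Max: 67 at [0:5]


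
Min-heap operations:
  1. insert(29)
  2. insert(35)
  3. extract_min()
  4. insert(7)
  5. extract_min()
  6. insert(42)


insert(29) -> [29]
insert(35) -> [29, 35]
extract_min()->29, [35]
insert(7) -> [7, 35]
extract_min()->7, [35]
insert(42) -> [35, 42]

Final heap: [35, 42]


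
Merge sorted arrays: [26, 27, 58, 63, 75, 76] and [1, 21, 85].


Take 1 from B
Take 21 from B
Take 26 from A
Take 27 from A
Take 58 from A
Take 63 from A
Take 75 from A
Take 76 from A

Merged: [1, 21, 26, 27, 58, 63, 75, 76, 85]


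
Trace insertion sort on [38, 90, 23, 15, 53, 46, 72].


Initial: [38, 90, 23, 15, 53, 46, 72]
Insert 90: [38, 90, 23, 15, 53, 46, 72]
Insert 23: [23, 38, 90, 15, 53, 46, 72]
Insert 15: [15, 23, 38, 90, 53, 46, 72]
Insert 53: [15, 23, 38, 53, 90, 46, 72]
Insert 46: [15, 23, 38, 46, 53, 90, 72]
Insert 72: [15, 23, 38, 46, 53, 72, 90]

Sorted: [15, 23, 38, 46, 53, 72, 90]


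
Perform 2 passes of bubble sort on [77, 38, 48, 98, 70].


Initial: [77, 38, 48, 98, 70]
Pass 1: [38, 48, 77, 70, 98] (3 swaps)
Pass 2: [38, 48, 70, 77, 98] (1 swaps)

After 2 passes: [38, 48, 70, 77, 98]


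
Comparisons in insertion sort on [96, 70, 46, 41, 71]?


Algorithm: insertion sort
Input: [96, 70, 46, 41, 71]
Sorted: [41, 46, 70, 71, 96]

8


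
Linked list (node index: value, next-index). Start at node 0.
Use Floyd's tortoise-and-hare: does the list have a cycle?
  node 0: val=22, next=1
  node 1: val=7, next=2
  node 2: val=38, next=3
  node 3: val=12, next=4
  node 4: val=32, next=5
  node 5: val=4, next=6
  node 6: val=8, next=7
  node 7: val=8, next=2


Floyd's tortoise (slow, +1) and hare (fast, +2):
  init: slow=0, fast=0
  step 1: slow=1, fast=2
  step 2: slow=2, fast=4
  step 3: slow=3, fast=6
  step 4: slow=4, fast=2
  step 5: slow=5, fast=4
  step 6: slow=6, fast=6
  slow == fast at node 6: cycle detected

Cycle: yes


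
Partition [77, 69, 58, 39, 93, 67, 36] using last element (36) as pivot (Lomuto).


Pivot: 36
Place pivot at 0: [36, 69, 58, 39, 93, 67, 77]

Partitioned: [36, 69, 58, 39, 93, 67, 77]


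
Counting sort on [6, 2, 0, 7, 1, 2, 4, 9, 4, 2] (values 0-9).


Input: [6, 2, 0, 7, 1, 2, 4, 9, 4, 2]
Counts: [1, 1, 3, 0, 2, 0, 1, 1, 0, 1]

Sorted: [0, 1, 2, 2, 2, 4, 4, 6, 7, 9]


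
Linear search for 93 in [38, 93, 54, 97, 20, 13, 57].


i=0: 38!=93
i=1: 93==93 found!

Found at 1, 2 comps


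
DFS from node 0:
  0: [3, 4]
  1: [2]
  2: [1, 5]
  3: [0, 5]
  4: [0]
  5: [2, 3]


Visit 0, push [4, 3]
Visit 3, push [5]
Visit 5, push [2]
Visit 2, push [1]
Visit 1, push []
Visit 4, push []

DFS order: [0, 3, 5, 2, 1, 4]


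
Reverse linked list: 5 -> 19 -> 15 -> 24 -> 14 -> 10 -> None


Step 1: curr=5, set curr.next=prev(None) | reversed so far: 5
Step 2: curr=19, set curr.next=prev(5) | reversed so far: 19 -> 5
Step 3: curr=15, set curr.next=prev(19) | reversed so far: 15 -> 19 -> 5
Step 4: curr=24, set curr.next=prev(15) | reversed so far: 24 -> 15 -> 19 -> 5
Step 5: curr=14, set curr.next=prev(24) | reversed so far: 14 -> 24 -> 15 -> 19 -> 5
Step 6: curr=10, set curr.next=prev(14) | reversed so far: 10 -> 14 -> 24 -> 15 -> 19 -> 5

10 -> 14 -> 24 -> 15 -> 19 -> 5 -> None


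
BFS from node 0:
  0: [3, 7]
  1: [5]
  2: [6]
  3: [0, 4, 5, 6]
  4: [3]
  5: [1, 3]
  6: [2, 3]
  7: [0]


Visit 0, enqueue [3, 7]
Visit 3, enqueue [4, 5, 6]
Visit 7, enqueue []
Visit 4, enqueue []
Visit 5, enqueue [1]
Visit 6, enqueue [2]
Visit 1, enqueue []
Visit 2, enqueue []

BFS order: [0, 3, 7, 4, 5, 6, 1, 2]


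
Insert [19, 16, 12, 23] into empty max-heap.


Insert 19: [19]
Insert 16: [19, 16]
Insert 12: [19, 16, 12]
Insert 23: [23, 19, 12, 16]

Final heap: [23, 19, 12, 16]


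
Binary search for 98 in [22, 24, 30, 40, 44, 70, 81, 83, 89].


Step 1: lo=0, hi=8, mid=4, val=44
Step 2: lo=5, hi=8, mid=6, val=81
Step 3: lo=7, hi=8, mid=7, val=83
Step 4: lo=8, hi=8, mid=8, val=89

Not found


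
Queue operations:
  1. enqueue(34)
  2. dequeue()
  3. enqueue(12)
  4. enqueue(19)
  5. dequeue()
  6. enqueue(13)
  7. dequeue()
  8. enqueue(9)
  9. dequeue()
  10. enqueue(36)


enqueue(34) -> [34]
dequeue()->34, []
enqueue(12) -> [12]
enqueue(19) -> [12, 19]
dequeue()->12, [19]
enqueue(13) -> [19, 13]
dequeue()->19, [13]
enqueue(9) -> [13, 9]
dequeue()->13, [9]
enqueue(36) -> [9, 36]

Final queue: [9, 36]


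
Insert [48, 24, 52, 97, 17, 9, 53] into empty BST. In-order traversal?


Insert 48: root
Insert 24: L from 48
Insert 52: R from 48
Insert 97: R from 48 -> R from 52
Insert 17: L from 48 -> L from 24
Insert 9: L from 48 -> L from 24 -> L from 17
Insert 53: R from 48 -> R from 52 -> L from 97

In-order: [9, 17, 24, 48, 52, 53, 97]


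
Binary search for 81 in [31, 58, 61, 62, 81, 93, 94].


Step 1: lo=0, hi=6, mid=3, val=62
Step 2: lo=4, hi=6, mid=5, val=93
Step 3: lo=4, hi=4, mid=4, val=81

Found at index 4


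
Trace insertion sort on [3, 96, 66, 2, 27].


Initial: [3, 96, 66, 2, 27]
Insert 96: [3, 96, 66, 2, 27]
Insert 66: [3, 66, 96, 2, 27]
Insert 2: [2, 3, 66, 96, 27]
Insert 27: [2, 3, 27, 66, 96]

Sorted: [2, 3, 27, 66, 96]


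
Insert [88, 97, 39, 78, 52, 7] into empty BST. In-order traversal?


Insert 88: root
Insert 97: R from 88
Insert 39: L from 88
Insert 78: L from 88 -> R from 39
Insert 52: L from 88 -> R from 39 -> L from 78
Insert 7: L from 88 -> L from 39

In-order: [7, 39, 52, 78, 88, 97]


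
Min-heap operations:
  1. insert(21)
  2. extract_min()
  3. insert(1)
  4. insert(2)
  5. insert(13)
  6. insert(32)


insert(21) -> [21]
extract_min()->21, []
insert(1) -> [1]
insert(2) -> [1, 2]
insert(13) -> [1, 2, 13]
insert(32) -> [1, 2, 13, 32]

Final heap: [1, 2, 13, 32]


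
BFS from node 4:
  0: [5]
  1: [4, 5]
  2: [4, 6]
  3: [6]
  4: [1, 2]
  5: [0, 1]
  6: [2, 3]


Visit 4, enqueue [1, 2]
Visit 1, enqueue [5]
Visit 2, enqueue [6]
Visit 5, enqueue [0]
Visit 6, enqueue [3]
Visit 0, enqueue []
Visit 3, enqueue []

BFS order: [4, 1, 2, 5, 6, 0, 3]


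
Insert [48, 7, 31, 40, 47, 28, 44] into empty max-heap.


Insert 48: [48]
Insert 7: [48, 7]
Insert 31: [48, 7, 31]
Insert 40: [48, 40, 31, 7]
Insert 47: [48, 47, 31, 7, 40]
Insert 28: [48, 47, 31, 7, 40, 28]
Insert 44: [48, 47, 44, 7, 40, 28, 31]

Final heap: [48, 47, 44, 7, 40, 28, 31]


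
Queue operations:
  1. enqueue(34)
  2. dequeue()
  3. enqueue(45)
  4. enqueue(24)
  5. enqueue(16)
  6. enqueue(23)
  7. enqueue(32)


enqueue(34) -> [34]
dequeue()->34, []
enqueue(45) -> [45]
enqueue(24) -> [45, 24]
enqueue(16) -> [45, 24, 16]
enqueue(23) -> [45, 24, 16, 23]
enqueue(32) -> [45, 24, 16, 23, 32]

Final queue: [45, 24, 16, 23, 32]


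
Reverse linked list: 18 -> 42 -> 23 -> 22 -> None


Step 1: curr=18, set curr.next=prev(None) | reversed so far: 18
Step 2: curr=42, set curr.next=prev(18) | reversed so far: 42 -> 18
Step 3: curr=23, set curr.next=prev(42) | reversed so far: 23 -> 42 -> 18
Step 4: curr=22, set curr.next=prev(23) | reversed so far: 22 -> 23 -> 42 -> 18

22 -> 23 -> 42 -> 18 -> None


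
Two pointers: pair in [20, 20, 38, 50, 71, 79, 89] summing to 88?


lo=0(20)+hi=6(89)=109
lo=0(20)+hi=5(79)=99
lo=0(20)+hi=4(71)=91
lo=0(20)+hi=3(50)=70
lo=1(20)+hi=3(50)=70
lo=2(38)+hi=3(50)=88

Yes: 38+50=88


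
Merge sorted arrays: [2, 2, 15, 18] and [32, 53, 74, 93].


Take 2 from A
Take 2 from A
Take 15 from A
Take 18 from A

Merged: [2, 2, 15, 18, 32, 53, 74, 93]


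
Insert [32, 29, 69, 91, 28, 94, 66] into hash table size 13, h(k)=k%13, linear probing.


Insert 32: h=6 -> slot 6
Insert 29: h=3 -> slot 3
Insert 69: h=4 -> slot 4
Insert 91: h=0 -> slot 0
Insert 28: h=2 -> slot 2
Insert 94: h=3, 2 probes -> slot 5
Insert 66: h=1 -> slot 1

Table: [91, 66, 28, 29, 69, 94, 32, None, None, None, None, None, None]


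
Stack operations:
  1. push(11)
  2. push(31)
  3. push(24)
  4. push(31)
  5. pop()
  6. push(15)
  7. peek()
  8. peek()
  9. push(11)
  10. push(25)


push(11) -> [11]
push(31) -> [11, 31]
push(24) -> [11, 31, 24]
push(31) -> [11, 31, 24, 31]
pop()->31, [11, 31, 24]
push(15) -> [11, 31, 24, 15]
peek()->15
peek()->15
push(11) -> [11, 31, 24, 15, 11]
push(25) -> [11, 31, 24, 15, 11, 25]

Final stack: [11, 31, 24, 15, 11, 25]


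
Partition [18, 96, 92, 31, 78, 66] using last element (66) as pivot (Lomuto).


Pivot: 66
  18 <= 66: advance i (no swap)
  31 <= 66: swap -> [18, 31, 92, 96, 78, 66]
Place pivot at 2: [18, 31, 66, 96, 78, 92]

Partitioned: [18, 31, 66, 96, 78, 92]


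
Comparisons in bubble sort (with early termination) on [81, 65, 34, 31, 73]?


Algorithm: bubble sort (with early termination)
Input: [81, 65, 34, 31, 73]
Sorted: [31, 34, 65, 73, 81]

10


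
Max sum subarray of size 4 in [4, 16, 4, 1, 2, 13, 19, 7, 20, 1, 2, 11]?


[0:4]: 25
[1:5]: 23
[2:6]: 20
[3:7]: 35
[4:8]: 41
[5:9]: 59
[6:10]: 47
[7:11]: 30
[8:12]: 34

Max: 59 at [5:9]


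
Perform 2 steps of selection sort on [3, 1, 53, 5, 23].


Initial: [3, 1, 53, 5, 23]
Step 1: min=1 at 1
  Swap: [1, 3, 53, 5, 23]
Step 2: min=3 at 1
  Swap: [1, 3, 53, 5, 23]

After 2 steps: [1, 3, 53, 5, 23]


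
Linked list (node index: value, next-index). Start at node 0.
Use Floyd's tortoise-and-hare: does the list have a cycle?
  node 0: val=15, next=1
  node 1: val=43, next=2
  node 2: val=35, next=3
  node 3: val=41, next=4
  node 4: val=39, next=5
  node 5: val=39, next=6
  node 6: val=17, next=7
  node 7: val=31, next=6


Floyd's tortoise (slow, +1) and hare (fast, +2):
  init: slow=0, fast=0
  step 1: slow=1, fast=2
  step 2: slow=2, fast=4
  step 3: slow=3, fast=6
  step 4: slow=4, fast=6
  step 5: slow=5, fast=6
  step 6: slow=6, fast=6
  slow == fast at node 6: cycle detected

Cycle: yes


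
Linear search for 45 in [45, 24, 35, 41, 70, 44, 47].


i=0: 45==45 found!

Found at 0, 1 comps


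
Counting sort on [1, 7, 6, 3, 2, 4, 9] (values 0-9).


Input: [1, 7, 6, 3, 2, 4, 9]
Counts: [0, 1, 1, 1, 1, 0, 1, 1, 0, 1]

Sorted: [1, 2, 3, 4, 6, 7, 9]


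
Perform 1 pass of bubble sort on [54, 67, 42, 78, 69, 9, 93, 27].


Initial: [54, 67, 42, 78, 69, 9, 93, 27]
Pass 1: [54, 42, 67, 69, 9, 78, 27, 93] (4 swaps)

After 1 pass: [54, 42, 67, 69, 9, 78, 27, 93]


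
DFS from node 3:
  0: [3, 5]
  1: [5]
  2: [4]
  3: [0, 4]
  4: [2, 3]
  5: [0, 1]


Visit 3, push [4, 0]
Visit 0, push [5]
Visit 5, push [1]
Visit 1, push []
Visit 4, push [2]
Visit 2, push []

DFS order: [3, 0, 5, 1, 4, 2]
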